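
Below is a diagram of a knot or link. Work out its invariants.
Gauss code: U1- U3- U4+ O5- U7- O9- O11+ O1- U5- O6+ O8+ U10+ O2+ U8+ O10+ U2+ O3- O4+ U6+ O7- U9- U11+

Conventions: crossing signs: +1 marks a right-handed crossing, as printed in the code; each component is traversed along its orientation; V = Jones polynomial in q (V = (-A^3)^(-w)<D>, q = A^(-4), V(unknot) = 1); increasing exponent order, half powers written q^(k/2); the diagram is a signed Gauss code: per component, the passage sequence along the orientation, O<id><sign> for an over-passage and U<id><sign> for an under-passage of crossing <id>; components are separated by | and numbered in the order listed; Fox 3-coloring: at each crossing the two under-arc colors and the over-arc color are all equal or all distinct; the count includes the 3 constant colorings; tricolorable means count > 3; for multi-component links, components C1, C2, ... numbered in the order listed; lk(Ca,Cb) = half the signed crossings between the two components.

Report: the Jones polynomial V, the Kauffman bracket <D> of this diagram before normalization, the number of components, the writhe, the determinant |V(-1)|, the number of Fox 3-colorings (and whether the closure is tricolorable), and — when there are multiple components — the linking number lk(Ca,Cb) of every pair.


V = -q^-3 + q^-2 - q^-1 + 3 - q + q^2 - q^3
<D> = A^-9 - A^-5 + A^-1 - 3A^3 + A^7 - A^11 + A^15 (w = +1)
1 component over 11 crossings, w = +1
27 Fox colorings among 3^11, |V(-1)| = 9: tricolorable
why: palindromic: swapping q for 1/q fixes V


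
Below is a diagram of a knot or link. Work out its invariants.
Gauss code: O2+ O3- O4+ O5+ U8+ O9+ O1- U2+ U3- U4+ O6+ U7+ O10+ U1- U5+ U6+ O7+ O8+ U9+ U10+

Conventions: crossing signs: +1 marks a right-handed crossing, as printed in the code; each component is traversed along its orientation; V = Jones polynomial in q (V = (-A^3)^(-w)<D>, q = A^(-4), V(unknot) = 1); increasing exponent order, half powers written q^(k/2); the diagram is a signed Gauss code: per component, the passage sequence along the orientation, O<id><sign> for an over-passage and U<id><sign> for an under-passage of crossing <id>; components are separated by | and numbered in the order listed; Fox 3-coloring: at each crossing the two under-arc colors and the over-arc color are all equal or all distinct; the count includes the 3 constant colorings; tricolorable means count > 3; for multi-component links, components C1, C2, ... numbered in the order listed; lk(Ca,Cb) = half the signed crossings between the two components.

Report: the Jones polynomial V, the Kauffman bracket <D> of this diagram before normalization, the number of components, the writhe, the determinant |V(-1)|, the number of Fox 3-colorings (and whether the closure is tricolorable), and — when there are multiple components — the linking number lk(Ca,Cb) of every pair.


V = q^2 + q^4 - q^5 + q^6 - q^7
<D> = -A^-10 + A^-6 - A^-2 + A^2 + A^10 (w = +6)
1 component over 10 crossings, w = +6
3 Fox colorings among 3^10, |V(-1)| = 5: not tricolorable
why: |V(-1)| = 5: so not tricolorable, since 3 does not divide 5


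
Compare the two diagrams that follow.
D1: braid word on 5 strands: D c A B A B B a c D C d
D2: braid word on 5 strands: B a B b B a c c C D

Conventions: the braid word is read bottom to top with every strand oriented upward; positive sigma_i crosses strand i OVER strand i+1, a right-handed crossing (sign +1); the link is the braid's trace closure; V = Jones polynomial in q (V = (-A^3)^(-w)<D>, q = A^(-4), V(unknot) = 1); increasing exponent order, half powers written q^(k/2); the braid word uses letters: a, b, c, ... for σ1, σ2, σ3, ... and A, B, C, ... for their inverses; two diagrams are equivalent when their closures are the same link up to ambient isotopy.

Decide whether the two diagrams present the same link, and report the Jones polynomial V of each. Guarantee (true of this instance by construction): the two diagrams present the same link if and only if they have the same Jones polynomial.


same link: no
V(D1) = -q^-4 + q^-3 + q^-1  [12 crossings, <D> = A^-8 + 1 - A^4, w = -4]
V(D2) = q^-2 - q^-1 + 1 - q + q^2  [10 crossings, <D> = A^-8 - A^-4 + 1 - A^4 + A^8, w = 0]
insight: V(q) takes 2 values over 2 diagrams, fixing the grouping


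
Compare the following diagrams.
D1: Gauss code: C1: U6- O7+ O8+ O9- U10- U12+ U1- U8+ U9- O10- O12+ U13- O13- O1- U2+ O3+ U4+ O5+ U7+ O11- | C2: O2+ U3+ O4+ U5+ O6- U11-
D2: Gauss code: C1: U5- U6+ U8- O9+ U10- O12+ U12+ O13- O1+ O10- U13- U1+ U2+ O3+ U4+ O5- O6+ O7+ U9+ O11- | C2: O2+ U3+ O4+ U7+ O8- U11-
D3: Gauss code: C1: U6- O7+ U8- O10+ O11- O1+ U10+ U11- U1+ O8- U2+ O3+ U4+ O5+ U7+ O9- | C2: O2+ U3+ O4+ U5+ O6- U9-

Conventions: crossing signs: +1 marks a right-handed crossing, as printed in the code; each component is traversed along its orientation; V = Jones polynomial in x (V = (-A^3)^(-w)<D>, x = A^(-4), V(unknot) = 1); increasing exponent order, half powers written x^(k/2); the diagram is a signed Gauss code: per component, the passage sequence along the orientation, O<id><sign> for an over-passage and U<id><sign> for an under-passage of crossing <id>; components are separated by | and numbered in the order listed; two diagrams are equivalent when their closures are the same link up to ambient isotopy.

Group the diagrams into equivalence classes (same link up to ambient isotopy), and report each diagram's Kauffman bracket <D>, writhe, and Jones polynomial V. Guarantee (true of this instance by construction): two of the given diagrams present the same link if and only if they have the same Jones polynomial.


equivalence classes: {D1, D2, D3}
D1 (bracket -A^-23 + 2A^-19 - 2A^-15 + 3A^-11 - 2A^-7 + 2A^-3 - A + A^5; 13 crossings at w = +1): V = -x^(-1/2) + x^(1/2) - 2x^(3/2) + 2x^(5/2) - 3x^(7/2) + 2x^(9/2) - 2x^(11/2) + x^(13/2)
V(D2) = -x^(-1/2) + x^(1/2) - 2x^(3/2) + 2x^(5/2) - 3x^(7/2) + 2x^(9/2) - 2x^(11/2) + x^(13/2)  (w +3, c 13, <D> = -A^-17 + 2A^-13 - 2A^-9 + 3A^-5 - 2A^-1 + 2A^3 - A^7 + A^11)
V(D3) = -x^(-1/2) + x^(1/2) - 2x^(3/2) + 2x^(5/2) - 3x^(7/2) + 2x^(9/2) - 2x^(11/2) + x^(13/2)  [11 crossings, <D> = -A^-17 + 2A^-13 - 2A^-9 + 3A^-5 - 2A^-1 + 2A^3 - A^7 + A^11, w = +3]
key observation: all 3 diagrams share one V(x), hence one class


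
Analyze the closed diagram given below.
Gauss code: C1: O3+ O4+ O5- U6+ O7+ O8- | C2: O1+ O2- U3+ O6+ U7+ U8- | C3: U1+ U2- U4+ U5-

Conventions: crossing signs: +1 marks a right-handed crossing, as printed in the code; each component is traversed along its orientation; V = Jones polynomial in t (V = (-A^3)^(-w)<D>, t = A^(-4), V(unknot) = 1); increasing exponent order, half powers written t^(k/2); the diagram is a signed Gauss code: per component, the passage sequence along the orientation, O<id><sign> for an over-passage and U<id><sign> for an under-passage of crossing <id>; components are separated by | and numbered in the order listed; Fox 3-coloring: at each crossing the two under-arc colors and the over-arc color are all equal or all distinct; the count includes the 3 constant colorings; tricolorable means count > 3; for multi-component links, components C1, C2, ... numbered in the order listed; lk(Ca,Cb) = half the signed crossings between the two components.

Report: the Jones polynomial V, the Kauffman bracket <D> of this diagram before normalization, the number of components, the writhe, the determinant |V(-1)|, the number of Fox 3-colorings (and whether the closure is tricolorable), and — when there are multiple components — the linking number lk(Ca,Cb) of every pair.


V(t) = 1 + t + t^2 + t^3
bracket: A^-6 + A^-2 + A^2 + A^6, w = +2
3 components, writhe +2, over 8 crossings
lk(C1,C2) = +1
linking number lk(C1,C3) = 0
lk(C2,C3): 0
det 0, colorings 9 of 3^8 — tricolorable
observation: span 3 respects span(V) <= c + mu - 1 = 10 for this 3-component diagram


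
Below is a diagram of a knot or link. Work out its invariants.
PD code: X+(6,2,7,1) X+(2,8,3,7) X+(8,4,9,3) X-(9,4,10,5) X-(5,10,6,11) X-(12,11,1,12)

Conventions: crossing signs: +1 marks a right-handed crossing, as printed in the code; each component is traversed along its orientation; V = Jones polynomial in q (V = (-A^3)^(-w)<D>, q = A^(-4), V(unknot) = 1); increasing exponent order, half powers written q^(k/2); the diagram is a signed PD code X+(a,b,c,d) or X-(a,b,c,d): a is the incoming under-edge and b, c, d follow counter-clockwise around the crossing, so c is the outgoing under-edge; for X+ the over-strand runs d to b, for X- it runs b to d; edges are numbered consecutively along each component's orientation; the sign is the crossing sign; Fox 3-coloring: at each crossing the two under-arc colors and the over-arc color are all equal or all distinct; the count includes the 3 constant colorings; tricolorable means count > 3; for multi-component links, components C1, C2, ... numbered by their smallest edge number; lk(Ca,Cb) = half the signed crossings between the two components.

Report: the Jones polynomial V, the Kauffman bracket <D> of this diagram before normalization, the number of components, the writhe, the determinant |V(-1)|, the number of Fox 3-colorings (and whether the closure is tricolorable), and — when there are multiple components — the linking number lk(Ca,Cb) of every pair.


V(q) = 1
bracket: 1, w = 0
1 component, writhe 0, over 6 crossings
det 1, colorings 3 of 3^6 — not tricolorable
observation: w = 0 shifts under R1 moves; the (-A^3)^(0) factor cancels that in V


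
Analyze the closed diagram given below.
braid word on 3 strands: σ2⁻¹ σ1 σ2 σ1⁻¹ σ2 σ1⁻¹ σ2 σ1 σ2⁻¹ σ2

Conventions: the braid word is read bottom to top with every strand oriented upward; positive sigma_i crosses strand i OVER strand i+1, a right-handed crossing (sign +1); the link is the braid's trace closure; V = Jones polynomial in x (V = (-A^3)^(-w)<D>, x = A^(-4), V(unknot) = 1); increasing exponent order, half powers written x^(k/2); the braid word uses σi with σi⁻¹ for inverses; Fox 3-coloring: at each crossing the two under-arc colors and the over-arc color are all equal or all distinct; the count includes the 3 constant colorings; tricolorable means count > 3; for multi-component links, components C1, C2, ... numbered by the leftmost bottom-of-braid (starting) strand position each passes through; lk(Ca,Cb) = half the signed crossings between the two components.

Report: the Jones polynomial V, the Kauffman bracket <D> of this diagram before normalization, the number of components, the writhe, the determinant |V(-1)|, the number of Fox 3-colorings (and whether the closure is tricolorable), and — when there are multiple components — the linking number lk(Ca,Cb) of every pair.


V(x) = -x^-1 + 2 - x + 2x^2 - x^3 + x^4 - x^5
bracket: -A^-14 + A^-10 - A^-6 + 2A^-2 - A^2 + 2A^6 - A^10, w = +2
1 component, writhe +2, over 10 crossings
det 9, colorings 9 of 3^10 — tricolorable
observation: w = +2 shifts under R1 moves; the (-A^3)^(-2) factor cancels that in V


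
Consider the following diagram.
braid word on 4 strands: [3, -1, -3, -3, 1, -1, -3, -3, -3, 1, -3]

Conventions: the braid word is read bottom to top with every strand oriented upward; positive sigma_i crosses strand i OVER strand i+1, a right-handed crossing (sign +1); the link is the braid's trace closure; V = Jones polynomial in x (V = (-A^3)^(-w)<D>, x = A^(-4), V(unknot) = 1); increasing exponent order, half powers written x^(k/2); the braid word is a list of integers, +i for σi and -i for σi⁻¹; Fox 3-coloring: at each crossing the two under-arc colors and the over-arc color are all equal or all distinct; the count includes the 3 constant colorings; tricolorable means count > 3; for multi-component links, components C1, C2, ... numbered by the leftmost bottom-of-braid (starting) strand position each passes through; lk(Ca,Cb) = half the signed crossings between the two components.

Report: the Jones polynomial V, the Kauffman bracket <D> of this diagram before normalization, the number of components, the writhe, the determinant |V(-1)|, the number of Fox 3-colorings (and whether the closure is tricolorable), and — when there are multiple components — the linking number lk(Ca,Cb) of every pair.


V(x) = -x^-8 - x^-7 + x^-4 + 2x^-3 + 2x^-2 + x^-1
bracket: -A^-11 - 2A^-7 - 2A^-3 - A + A^13 + A^17, w = -5
3 components, writhe -5, over 11 crossings
lk(C1,C2) = 0
linking number lk(C1,C3) = 0
lk(C2,C3): 0
det 0, colorings 27 of 3^12 — tricolorable
observation: the word shrinks to σ3 σ1⁻¹ σ3⁻¹ σ3⁻¹ σ3⁻¹ σ3⁻¹ σ3⁻¹ σ1 σ3⁻¹ after cancelling


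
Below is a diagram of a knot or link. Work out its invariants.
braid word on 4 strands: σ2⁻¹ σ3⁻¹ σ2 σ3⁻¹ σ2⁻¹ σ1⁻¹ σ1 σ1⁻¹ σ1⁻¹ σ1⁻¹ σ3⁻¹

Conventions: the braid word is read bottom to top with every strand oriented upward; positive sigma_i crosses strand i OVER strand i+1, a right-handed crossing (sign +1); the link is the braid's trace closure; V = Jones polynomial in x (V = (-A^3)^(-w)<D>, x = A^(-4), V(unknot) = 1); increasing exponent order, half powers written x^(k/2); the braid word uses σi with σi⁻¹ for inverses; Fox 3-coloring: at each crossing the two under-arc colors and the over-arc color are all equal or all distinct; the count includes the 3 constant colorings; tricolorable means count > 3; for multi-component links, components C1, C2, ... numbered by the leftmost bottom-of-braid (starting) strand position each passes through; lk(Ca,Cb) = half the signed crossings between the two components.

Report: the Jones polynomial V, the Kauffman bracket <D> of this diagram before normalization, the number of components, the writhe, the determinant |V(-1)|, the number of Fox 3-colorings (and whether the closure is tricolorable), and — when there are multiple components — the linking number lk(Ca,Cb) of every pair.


V = -x^-9 + x^-8 - 2x^-7 + 3x^-6 - x^-5 + 3x^-4 + x^-2
<D> = -A^-13 - 3A^-5 + A^-1 - 3A^3 + 2A^7 - A^11 + A^15 (w = -7)
3 components over 11 crossings, w = -7
lk(C1,C2): -1
lk(C1,C3) = -1
linking number lk(C2,C3) = 0
9 Fox colorings among 3^11, |V(-1)| = 12: tricolorable
why: free reduction leaves σ2⁻¹ σ3⁻¹ σ2 σ3⁻¹ σ2⁻¹ σ1⁻¹ σ1⁻¹ σ1⁻¹ σ3⁻¹ of the original 11 letters


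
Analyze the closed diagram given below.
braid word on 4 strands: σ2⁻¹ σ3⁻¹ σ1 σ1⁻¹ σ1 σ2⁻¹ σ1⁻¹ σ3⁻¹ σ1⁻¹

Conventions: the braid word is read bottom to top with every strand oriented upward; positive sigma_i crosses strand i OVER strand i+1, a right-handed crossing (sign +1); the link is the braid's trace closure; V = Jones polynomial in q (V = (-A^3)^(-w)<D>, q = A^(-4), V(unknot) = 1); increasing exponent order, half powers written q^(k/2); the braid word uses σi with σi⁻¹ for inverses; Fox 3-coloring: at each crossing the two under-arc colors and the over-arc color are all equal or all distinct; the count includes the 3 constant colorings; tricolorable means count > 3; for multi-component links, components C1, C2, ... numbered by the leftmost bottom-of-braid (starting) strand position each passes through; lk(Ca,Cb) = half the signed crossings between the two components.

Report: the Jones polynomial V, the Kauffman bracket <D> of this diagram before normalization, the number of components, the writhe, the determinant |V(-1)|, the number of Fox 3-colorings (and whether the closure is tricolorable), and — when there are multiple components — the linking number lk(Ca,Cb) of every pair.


V = -q^-6 + q^-5 - q^-4 + 2q^-3 - q^-2 + q^-1
<D> = -A^-11 + A^-7 - 2A^-3 + A - A^5 + A^9 (w = -5)
1 component over 9 crossings, w = -5
3 Fox colorings among 3^9, |V(-1)| = 7: not tricolorable
why: free reduction leaves σ2⁻¹ σ3⁻¹ σ1 σ2⁻¹ σ1⁻¹ σ3⁻¹ σ1⁻¹ of the original 9 letters


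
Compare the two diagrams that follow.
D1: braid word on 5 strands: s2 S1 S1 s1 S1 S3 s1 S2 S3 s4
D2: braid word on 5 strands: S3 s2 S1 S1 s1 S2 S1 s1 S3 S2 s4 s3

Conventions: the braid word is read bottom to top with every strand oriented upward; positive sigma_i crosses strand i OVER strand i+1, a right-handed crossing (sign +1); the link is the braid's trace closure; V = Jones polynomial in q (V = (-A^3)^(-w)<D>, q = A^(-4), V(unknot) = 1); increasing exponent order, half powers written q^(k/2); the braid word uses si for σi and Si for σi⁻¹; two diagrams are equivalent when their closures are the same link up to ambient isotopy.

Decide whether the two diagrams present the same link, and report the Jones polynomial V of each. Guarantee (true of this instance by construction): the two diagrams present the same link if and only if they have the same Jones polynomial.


equivalent: yes
D1 (bracket A^-6; 10 crossings at w = -2): V = 1
V(D2) = 1  (w -2, c 12, <D> = A^-6)
key observation: one V(q) for all 2 diagrams — one class (guaranteed)


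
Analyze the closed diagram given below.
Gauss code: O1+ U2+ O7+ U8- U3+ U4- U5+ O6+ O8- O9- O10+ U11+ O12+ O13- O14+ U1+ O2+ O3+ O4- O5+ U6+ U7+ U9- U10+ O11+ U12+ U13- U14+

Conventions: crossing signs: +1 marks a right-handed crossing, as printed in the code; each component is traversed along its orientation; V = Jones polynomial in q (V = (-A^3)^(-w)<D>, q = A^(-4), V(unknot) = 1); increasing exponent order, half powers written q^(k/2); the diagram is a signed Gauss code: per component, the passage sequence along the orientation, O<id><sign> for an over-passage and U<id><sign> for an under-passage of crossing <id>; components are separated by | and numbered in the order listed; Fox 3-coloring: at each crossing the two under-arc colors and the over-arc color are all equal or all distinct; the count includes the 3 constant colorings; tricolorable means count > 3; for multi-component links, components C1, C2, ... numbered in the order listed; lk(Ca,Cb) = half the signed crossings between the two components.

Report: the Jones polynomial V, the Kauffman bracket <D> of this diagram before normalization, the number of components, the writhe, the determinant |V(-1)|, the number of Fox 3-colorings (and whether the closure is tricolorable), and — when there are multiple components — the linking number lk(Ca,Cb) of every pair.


V = q^2 - q^3 + 2q^4 - 2q^5 + 3q^6 - 2q^7 + q^8 - q^9
<D> = -A^-18 + A^-14 - 2A^-10 + 3A^-6 - 2A^-2 + 2A^2 - A^6 + A^10 (w = +6)
1 component over 14 crossings, w = +6
3 Fox colorings among 3^14, |V(-1)| = 13: not tricolorable
why: |V(-1)| = 13: so not tricolorable, since 3 does not divide 13


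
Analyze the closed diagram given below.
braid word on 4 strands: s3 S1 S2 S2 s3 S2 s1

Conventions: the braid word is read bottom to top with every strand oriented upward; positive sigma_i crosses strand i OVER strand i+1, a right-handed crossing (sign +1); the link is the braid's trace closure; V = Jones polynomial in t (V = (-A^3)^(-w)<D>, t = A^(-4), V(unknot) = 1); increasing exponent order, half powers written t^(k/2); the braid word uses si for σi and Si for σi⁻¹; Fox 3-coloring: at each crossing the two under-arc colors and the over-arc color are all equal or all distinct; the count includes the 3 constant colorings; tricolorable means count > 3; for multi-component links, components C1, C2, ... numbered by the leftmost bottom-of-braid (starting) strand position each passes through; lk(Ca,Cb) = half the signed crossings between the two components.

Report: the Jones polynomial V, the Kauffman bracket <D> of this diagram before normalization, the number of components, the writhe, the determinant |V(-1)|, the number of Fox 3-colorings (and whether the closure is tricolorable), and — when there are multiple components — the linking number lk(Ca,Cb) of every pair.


V = -t^-4 + t^-3 + t^-2 + t^-1 + 1 + t^2
<D> = -A^-11 - A^-3 - A - A^5 - A^9 + A^13 (w = -1)
3 components over 7 crossings, w = -1
lk(C1,C2): 0
lk(C1,C3) = 0
linking number lk(C2,C3) = 0
9 Fox colorings among 3^8, |V(-1)| = 0: tricolorable
why: span 6 respects span(V) <= c + mu - 1 = 9 for this 3-component diagram


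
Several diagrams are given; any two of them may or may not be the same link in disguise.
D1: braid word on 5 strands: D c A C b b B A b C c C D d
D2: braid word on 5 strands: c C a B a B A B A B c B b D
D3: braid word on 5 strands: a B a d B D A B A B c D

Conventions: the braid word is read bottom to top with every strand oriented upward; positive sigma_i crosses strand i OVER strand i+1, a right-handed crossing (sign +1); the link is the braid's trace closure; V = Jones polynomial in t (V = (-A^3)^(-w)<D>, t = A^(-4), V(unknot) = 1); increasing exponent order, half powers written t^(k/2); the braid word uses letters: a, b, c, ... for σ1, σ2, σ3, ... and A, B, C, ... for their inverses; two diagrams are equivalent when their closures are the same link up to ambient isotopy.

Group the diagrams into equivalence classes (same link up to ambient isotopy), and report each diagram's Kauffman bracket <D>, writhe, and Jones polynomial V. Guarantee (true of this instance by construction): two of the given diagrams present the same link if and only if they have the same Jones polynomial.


equivalence classes: {D1} | {D2, D3}
D1 (bracket A^-14 - A^-10 + A^-6 - A^-2 + A^2; 14 crossings at w = -2): V = t^-2 - t^-1 + 1 - t + t^2
V(D2) = -t^-6 + t^-5 - t^-4 + 2t^-3 - t^-2 + t^-1  [14 crossings, <D> = A^-8 - A^-4 + 2 - A^4 + A^8 - A^12, w = -4]
D3 (bracket A^-8 - A^-4 + 2 - A^4 + A^8 - A^12; 12 crossings at w = -4): V = -t^-6 + t^-5 - t^-4 + 2t^-3 - t^-2 + t^-1
key observation: 2 values of V(t) split the 3 diagrams


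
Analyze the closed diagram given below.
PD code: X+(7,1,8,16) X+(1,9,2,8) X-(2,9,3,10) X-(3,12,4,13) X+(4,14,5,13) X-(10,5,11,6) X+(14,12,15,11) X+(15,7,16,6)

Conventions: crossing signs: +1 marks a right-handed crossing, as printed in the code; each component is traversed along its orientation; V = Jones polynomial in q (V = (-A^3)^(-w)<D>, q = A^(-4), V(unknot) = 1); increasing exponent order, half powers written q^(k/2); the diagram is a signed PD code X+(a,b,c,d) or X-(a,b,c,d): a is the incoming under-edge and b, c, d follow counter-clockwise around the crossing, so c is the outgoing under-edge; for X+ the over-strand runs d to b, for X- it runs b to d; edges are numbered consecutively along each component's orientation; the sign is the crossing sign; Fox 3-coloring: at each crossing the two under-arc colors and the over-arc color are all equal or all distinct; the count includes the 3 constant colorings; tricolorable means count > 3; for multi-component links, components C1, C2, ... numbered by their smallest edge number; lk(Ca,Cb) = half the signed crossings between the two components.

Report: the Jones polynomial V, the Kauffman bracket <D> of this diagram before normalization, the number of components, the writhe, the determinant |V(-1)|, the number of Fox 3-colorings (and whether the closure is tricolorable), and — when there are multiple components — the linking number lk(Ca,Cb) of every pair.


V = 1
<D> = A^6 (w = +2)
1 component over 8 crossings, w = +2
3 Fox colorings among 3^8, |V(-1)| = 1: not tricolorable
why: det 1 = |V(-1)|; not divisible by 3, so not tricolorable


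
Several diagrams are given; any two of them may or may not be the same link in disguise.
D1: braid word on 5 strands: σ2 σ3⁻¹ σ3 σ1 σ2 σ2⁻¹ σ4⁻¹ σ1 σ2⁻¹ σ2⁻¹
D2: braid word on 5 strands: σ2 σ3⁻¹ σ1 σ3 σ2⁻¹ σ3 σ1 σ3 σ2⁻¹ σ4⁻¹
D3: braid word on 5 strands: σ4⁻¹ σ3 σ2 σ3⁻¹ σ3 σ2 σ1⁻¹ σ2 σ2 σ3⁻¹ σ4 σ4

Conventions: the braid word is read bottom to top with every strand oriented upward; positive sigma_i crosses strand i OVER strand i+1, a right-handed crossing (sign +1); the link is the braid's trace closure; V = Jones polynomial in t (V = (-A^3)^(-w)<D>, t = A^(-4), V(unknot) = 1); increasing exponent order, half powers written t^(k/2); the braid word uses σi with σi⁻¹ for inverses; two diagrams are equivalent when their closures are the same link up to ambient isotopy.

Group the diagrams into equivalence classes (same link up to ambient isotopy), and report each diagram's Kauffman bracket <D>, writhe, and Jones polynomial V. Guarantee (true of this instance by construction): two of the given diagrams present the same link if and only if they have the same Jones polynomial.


equivalence classes: {D1} | {D2} | {D3}
D1 (bracket A^-12 + A^-8 + A^-4 + 1; 10 crossings at w = 0): V = 1 + t + t^2 + t^3
V(D2) = t + 2t^3 + t^5  [10 crossings, <D> = A^-14 + 2A^-6 + A^2, w = +2]
V(D3) = t + t^2 + t^3 + t^6  (w +4, c 12, <D> = A^-12 + 1 + A^4 + A^8)
observation: 3 classes among 3 diagrams; unequal V(t) rules out equality


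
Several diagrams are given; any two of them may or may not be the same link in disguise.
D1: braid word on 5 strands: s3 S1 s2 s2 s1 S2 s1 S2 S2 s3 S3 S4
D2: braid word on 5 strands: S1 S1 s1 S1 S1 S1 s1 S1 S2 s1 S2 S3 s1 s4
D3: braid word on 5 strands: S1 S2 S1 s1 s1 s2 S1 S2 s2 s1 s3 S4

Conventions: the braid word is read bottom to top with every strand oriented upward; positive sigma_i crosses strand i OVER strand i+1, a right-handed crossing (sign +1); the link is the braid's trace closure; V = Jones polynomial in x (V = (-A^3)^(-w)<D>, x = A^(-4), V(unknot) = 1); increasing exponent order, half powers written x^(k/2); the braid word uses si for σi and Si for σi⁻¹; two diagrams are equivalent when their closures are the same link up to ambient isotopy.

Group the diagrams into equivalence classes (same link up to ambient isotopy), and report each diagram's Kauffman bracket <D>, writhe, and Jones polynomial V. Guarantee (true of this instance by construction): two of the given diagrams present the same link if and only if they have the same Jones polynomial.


grouping into links: {D1} | {D2} | {D3}
V(D1) = -x^-3 + 2x^-2 - 2x^-1 + 3 - 2x + 2x^2 - x^3  (w 0, c 12, <D> = -A^-12 + 2A^-8 - 2A^-4 + 3 - 2A^4 + 2A^8 - A^12)
V(D2) = -x^-6 + x^-5 - x^-4 + 2x^-3 - x^-2 + x^-1  [14 crossings, <D> = A^-8 - A^-4 + 2 - A^4 + A^8 - A^12, w = -4]
V(D3) = 1  [12 crossings, <D> = 1, w = 0]
why: V(x) takes 3 values over 3 diagrams, fixing the grouping


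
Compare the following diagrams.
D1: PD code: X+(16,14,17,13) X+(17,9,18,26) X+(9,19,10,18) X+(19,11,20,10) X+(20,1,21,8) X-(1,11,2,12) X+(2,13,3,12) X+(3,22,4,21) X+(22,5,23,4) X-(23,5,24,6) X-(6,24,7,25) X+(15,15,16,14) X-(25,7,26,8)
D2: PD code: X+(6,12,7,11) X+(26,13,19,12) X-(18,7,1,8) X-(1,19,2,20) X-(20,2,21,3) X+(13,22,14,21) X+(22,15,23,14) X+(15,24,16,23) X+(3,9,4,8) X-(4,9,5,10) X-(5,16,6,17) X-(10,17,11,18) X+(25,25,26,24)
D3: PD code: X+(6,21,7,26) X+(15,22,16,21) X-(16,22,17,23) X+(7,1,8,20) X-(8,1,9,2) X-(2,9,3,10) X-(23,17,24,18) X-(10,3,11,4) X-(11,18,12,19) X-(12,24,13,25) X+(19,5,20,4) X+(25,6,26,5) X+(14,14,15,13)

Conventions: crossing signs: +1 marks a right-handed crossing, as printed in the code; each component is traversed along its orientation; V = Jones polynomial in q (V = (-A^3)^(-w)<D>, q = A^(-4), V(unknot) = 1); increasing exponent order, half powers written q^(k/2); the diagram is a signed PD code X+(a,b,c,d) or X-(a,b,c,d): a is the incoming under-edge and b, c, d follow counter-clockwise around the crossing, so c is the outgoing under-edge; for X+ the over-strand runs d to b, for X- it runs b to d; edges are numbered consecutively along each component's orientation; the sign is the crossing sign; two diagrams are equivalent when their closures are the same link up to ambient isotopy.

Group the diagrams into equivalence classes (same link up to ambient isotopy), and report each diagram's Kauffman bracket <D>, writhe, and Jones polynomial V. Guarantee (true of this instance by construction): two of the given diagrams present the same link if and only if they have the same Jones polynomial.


classes: {D1} | {D2} | {D3}
V(D1) = -q^(1/2) - q^(3/2) - q^(5/2) + q^(9/2)  [13 crossings, <D> = -A^-3 + A^5 + A^9 + A^13, w = +5]
V(D2) = q^(-9/2) - 2q^(-7/2) + 3q^(-5/2) - 5q^(-3/2) + 5q^(-1/2) - 6q^(1/2) + 5q^(3/2) - 4q^(5/2) + 2q^(7/2) - q^(9/2)  (w +1, c 13, <D> = A^-15 - 2A^-11 + 4A^-7 - 5A^-3 + 6A - 5A^5 + 5A^9 - 3A^13 + 2A^17 - A^21)
V(D3) = q^(-7/2) - 2q^(-5/2) + q^(-3/2) - 2q^(-1/2) + q^(1/2) - q^(3/2)  [13 crossings, <D> = A^-9 - A^-5 + 2A^-1 - A^3 + 2A^7 - A^11, w = -1]
note: V(q) takes 3 values over 3 diagrams, fixing the grouping


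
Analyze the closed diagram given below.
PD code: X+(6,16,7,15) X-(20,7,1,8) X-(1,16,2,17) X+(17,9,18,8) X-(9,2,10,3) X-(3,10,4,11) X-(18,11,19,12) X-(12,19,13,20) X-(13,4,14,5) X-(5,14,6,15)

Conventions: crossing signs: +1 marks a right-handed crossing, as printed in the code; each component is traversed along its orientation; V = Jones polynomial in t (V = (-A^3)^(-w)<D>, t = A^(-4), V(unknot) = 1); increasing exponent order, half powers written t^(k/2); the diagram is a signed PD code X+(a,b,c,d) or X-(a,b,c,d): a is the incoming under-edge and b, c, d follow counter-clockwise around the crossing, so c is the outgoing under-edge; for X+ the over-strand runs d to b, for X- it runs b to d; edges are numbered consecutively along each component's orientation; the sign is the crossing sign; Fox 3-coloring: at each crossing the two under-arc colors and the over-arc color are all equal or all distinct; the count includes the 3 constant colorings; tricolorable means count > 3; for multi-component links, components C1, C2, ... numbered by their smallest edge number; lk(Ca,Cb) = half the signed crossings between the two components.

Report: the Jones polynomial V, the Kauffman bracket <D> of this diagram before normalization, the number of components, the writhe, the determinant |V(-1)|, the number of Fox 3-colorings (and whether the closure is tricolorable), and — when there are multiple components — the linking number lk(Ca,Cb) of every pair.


V = t^-8 - 2t^-7 + t^-6 - 2t^-5 + 2t^-4 + t^-2
<D> = A^-10 + 2A^-2 - 2A^2 + A^6 - 2A^10 + A^14 (w = -6)
1 component over 10 crossings, w = -6
27 Fox colorings among 3^10, |V(-1)| = 9: tricolorable
why: |V(-1)| = 9: so tricolorable, since 3 divides 9


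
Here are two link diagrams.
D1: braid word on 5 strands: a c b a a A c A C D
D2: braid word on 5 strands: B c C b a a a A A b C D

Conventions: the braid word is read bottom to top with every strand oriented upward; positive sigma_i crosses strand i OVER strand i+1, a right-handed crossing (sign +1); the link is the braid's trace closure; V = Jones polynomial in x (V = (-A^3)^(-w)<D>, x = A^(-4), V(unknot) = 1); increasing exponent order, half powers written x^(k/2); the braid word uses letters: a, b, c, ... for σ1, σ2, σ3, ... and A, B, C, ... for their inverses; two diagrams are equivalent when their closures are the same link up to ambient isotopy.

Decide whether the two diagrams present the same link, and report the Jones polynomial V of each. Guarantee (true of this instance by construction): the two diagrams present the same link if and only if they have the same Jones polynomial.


equivalent: yes
V(D1) = 1  (w +2, c 10, <D> = A^6)
V(D2) = 1  (w 0, c 12, <D> = 1)
why: one V(x) for all 2 diagrams — one class (guaranteed)


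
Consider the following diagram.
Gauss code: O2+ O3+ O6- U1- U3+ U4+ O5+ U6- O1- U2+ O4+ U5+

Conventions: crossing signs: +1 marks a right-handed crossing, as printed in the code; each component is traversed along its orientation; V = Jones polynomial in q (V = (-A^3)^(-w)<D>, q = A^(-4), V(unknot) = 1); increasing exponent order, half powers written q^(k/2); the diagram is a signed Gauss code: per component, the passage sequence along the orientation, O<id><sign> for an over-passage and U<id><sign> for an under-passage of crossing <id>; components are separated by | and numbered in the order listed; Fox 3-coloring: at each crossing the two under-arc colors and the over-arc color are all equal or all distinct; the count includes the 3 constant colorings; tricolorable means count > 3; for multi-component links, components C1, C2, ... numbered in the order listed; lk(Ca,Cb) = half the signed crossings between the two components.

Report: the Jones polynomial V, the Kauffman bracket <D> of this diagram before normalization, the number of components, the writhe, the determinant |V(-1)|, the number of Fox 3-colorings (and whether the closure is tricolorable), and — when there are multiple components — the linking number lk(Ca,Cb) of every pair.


V(q) = 1
bracket: A^6, w = +2
1 component, writhe +2, over 6 crossings
det 1, colorings 3 of 3^6 — not tricolorable
observation: det 1 = |V(-1)|; not divisible by 3, so not tricolorable


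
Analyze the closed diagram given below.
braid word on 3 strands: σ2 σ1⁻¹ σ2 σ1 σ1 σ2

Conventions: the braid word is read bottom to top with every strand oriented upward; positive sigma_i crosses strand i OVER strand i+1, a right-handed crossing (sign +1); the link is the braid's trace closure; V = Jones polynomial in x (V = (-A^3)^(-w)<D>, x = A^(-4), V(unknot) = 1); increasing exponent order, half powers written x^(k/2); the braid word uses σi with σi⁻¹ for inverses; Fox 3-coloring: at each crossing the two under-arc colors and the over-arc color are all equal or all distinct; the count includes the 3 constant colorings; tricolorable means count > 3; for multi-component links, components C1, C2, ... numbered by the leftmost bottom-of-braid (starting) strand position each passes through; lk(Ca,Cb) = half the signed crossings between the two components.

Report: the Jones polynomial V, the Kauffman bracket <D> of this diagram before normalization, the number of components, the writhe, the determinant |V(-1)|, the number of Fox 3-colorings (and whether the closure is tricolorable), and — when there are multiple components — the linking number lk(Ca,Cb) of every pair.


V(x) = x - x^2 + 2x^3 - x^4 + x^5 - x^6
bracket: -A^-12 + A^-8 - A^-4 + 2 - A^4 + A^8, w = +4
1 component, writhe +4, over 6 crossings
det 7, colorings 3 of 3^6 — not tricolorable
observation: det 7 = |V(-1)|; not divisible by 3, so not tricolorable


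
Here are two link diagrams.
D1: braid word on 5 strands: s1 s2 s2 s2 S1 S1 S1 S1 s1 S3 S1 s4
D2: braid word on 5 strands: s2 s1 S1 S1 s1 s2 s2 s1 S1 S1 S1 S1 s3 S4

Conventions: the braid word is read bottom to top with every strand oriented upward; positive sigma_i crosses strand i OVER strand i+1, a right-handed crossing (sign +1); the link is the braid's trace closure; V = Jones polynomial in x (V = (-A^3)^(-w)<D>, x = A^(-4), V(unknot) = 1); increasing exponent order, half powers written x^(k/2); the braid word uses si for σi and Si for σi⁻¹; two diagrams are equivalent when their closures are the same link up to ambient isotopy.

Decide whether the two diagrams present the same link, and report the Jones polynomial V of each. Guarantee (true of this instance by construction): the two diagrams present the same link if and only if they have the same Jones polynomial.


equivalent: yes
D1 (bracket -A^-12 + A^-8 - A^-4 + 3 - A^4 + A^8 - A^12; 12 crossings at w = 0): V = -x^-3 + x^-2 - x^-1 + 3 - x + x^2 - x^3
V(D2) = -x^-3 + x^-2 - x^-1 + 3 - x + x^2 - x^3  [14 crossings, <D> = -A^-12 + A^-8 - A^-4 + 3 - A^4 + A^8 - A^12, w = 0]
observation: D2 (14 crossings) and D1 (12) are Markov-related braid presentations


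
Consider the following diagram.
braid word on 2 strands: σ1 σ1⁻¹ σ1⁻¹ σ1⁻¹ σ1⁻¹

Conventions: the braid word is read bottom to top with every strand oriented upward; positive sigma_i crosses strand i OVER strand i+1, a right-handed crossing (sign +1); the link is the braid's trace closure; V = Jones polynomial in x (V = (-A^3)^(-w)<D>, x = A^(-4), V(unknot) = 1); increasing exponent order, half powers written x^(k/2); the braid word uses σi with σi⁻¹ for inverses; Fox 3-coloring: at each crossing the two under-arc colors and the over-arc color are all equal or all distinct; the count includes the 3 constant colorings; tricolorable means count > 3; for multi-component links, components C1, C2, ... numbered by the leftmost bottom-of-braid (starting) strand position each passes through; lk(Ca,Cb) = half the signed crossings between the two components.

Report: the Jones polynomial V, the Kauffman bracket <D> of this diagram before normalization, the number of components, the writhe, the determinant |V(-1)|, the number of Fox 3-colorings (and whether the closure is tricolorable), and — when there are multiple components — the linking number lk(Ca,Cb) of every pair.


V = -x^-4 + x^-3 + x^-1
<D> = -A^-5 - A^3 + A^7 (w = -3)
1 component over 5 crossings, w = -3
9 Fox colorings among 3^5, |V(-1)| = 3: tricolorable
why: V spans 3 powers of x: at least 3 crossings in any diagram


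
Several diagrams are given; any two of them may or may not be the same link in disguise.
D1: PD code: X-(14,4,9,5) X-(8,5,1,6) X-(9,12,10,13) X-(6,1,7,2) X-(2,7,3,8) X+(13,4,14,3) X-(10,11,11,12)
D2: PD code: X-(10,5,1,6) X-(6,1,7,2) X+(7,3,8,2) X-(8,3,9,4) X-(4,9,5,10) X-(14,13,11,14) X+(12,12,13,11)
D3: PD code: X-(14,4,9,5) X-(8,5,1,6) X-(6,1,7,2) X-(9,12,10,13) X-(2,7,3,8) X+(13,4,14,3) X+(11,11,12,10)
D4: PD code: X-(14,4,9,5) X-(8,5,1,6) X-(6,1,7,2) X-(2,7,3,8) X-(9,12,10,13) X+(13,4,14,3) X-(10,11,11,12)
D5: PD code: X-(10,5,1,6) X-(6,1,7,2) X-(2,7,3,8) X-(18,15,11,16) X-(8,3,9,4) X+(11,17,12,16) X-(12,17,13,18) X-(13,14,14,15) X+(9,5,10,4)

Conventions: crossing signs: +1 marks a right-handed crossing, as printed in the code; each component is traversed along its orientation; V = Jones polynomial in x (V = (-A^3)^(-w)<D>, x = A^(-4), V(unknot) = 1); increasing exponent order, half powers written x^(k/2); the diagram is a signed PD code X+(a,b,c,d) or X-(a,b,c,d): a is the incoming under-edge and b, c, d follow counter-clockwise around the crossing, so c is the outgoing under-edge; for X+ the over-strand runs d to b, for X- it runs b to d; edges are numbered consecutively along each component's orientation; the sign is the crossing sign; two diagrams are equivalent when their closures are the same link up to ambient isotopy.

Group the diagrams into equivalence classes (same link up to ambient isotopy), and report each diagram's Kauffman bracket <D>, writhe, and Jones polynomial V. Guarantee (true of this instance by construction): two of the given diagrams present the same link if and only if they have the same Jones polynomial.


classes: {D1, D2, D3, D4, D5}
V(D1) = x^(-9/2) - x^(-5/2) - x^(-3/2) - x^(-1/2)  [7 crossings, <D> = A^-13 + A^-9 + A^-5 - A^3, w = -5]
V(D2) = x^(-9/2) - x^(-5/2) - x^(-3/2) - x^(-1/2)  [7 crossings, <D> = A^-7 + A^-3 + A - A^9, w = -3]
D3 (bracket A^-7 + A^-3 + A - A^9; 7 crossings at w = -3): V = x^(-9/2) - x^(-5/2) - x^(-3/2) - x^(-1/2)
V(D4) = x^(-9/2) - x^(-5/2) - x^(-3/2) - x^(-1/2)  (w -5, c 7, <D> = A^-13 + A^-9 + A^-5 - A^3)
V(D5) = x^(-9/2) - x^(-5/2) - x^(-3/2) - x^(-1/2)  [9 crossings, <D> = A^-13 + A^-9 + A^-5 - A^3, w = -5]
insight: one V(x) for all 5 diagrams — one class (guaranteed)


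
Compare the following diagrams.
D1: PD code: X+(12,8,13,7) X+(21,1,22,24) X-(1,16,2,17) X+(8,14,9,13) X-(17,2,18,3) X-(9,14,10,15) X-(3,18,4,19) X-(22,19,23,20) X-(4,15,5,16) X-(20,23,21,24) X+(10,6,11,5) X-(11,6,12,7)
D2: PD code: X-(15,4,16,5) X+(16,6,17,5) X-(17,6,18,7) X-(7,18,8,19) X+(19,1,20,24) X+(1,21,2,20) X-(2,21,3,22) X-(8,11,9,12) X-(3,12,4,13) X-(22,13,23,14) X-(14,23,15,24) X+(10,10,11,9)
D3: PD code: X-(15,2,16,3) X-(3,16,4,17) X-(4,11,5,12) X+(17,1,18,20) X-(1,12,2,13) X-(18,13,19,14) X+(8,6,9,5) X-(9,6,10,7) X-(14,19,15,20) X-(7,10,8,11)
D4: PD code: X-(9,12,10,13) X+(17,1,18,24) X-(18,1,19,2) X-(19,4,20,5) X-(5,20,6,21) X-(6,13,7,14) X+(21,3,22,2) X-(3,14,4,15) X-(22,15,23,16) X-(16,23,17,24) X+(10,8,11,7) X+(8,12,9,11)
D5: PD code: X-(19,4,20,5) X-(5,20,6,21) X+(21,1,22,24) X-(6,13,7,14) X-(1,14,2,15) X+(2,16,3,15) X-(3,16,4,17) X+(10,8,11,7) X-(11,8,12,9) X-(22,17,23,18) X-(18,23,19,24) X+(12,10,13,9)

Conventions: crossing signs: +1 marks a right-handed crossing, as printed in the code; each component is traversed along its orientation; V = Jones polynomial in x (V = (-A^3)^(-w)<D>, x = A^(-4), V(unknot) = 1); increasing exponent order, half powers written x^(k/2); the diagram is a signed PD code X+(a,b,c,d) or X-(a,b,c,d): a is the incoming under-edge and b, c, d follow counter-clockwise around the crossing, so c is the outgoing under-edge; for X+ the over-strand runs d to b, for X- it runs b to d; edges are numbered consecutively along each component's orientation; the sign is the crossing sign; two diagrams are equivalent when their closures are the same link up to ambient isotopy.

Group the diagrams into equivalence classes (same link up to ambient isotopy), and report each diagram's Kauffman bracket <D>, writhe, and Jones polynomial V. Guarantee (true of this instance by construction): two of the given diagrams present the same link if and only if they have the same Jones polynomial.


classes: {D1} | {D2, D3, D4, D5}
V(D1) = -x^-4 + x^-3 + x^-1  [12 crossings, <D> = A^-8 + 1 - A^4, w = -4]
D2 (bracket A^-8 - A^-4 + 2 - A^4 + A^8 - A^12; 12 crossings at w = -4): V = -x^-6 + x^-5 - x^-4 + 2x^-3 - x^-2 + x^-1
V(D3) = -x^-6 + x^-5 - x^-4 + 2x^-3 - x^-2 + x^-1  [10 crossings, <D> = A^-14 - A^-10 + 2A^-6 - A^-2 + A^2 - A^6, w = -6]
V(D4) = -x^-6 + x^-5 - x^-4 + 2x^-3 - x^-2 + x^-1  [12 crossings, <D> = A^-8 - A^-4 + 2 - A^4 + A^8 - A^12, w = -4]
D5 (bracket A^-8 - A^-4 + 2 - A^4 + A^8 - A^12; 12 crossings at w = -4): V = -x^-6 + x^-5 - x^-4 + 2x^-3 - x^-2 + x^-1
note: 2 classes among 5 diagrams; unequal V(x) rules out equality
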